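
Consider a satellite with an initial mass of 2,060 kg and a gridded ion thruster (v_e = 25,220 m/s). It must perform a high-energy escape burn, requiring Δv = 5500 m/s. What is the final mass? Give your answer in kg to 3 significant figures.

final mass ≈ 1660 kg

m₀/m_f = exp(Δv / v_e) = exp(5500 / 25220.0) = exp(0.2181) = 1.2437.
m_f = m₀ / 1.2437 = 2,060 / 1.2437 = 1,656.35 kg.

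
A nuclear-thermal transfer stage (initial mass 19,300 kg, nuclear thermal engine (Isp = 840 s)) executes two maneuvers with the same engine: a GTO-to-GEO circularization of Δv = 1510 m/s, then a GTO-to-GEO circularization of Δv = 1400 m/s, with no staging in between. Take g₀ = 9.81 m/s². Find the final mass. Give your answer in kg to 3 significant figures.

final mass ≈ 13600 kg

v_e = Isp · g₀ = 840 × 9.81 = 8240.4 m/s.
After the first burn: m = 19300 × exp(−1510/8240.4) = 19300 × 0.83257 = 16,068.6 kg.
After the second burn: m = 16,068.6 × exp(−1400/8240.4) = 16,068.6 × 0.84375 = 13,557.9 kg.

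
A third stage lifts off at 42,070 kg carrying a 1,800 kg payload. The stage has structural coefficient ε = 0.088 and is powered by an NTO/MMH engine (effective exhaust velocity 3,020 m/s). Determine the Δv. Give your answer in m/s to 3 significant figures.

Stage wet mass = m₀ − payload = 42,070 − 1,800 = 40,270 kg.
Stage dry mass = ε × stage wet mass = 0.088 × 40,270 = 3,543.76 kg.
Burnout mass m_f = stage dry + payload = 3,543.76 + 1,800 = 5,343.76 kg.
By the Tsiolkovsky rocket equation, Δv = v_e · ln(42,070/5,343.76) = 3020.0 × ln(7.873) = 3020.0 × 2.0634 ≈ 6231 m/s.

Δv ≈ 6230 m/s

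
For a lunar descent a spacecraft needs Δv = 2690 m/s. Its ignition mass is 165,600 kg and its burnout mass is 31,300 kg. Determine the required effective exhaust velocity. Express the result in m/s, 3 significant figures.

ln(m₀/m_f) = ln(165600/31300) = ln(5.291) = 1.6660.
v_e = Δv / ln(m₀/m_f) = 2690 / 1.6660 = 1614.7 m/s.

v_e ≈ 1610 m/s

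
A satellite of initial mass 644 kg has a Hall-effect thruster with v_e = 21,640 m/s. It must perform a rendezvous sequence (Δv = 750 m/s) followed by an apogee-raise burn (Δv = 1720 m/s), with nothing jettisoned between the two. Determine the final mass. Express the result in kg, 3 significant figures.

final mass ≈ 575 kg

After the first burn: m = 644 × exp(−750/21640.0) = 644 × 0.96594 = 622.065 kg.
After the second burn: m = 622.065 × exp(−1720/21640.0) = 622.065 × 0.92359 = 574.533 kg.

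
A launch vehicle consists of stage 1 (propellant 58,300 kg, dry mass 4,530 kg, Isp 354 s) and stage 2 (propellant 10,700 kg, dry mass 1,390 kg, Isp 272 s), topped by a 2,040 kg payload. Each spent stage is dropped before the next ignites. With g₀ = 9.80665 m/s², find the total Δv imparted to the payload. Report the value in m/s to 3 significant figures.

Ignition mass of stage 1 = 58,300+4,530 + 10,700+1,390 + 2,040 = 76,960 kg.
Stage 1: m₀ = 76,960 kg, m_f = 76,960 − 58,300 = 18,660 kg; Δv = 354×9.80665×ln(4.124) = 3471.6×1.4169 ≈ 4919 m/s.
Stage 2: m₀ = 14,130 kg, m_f = 14,130 − 10,700 = 3,430 kg; Δv = 272×9.80665×ln(4.12) = 2667.4×1.4157 ≈ 3776 m/s.
Total Δv = 4919 + 3776 = 8695 m/s.

Δv ≈ 8700 m/s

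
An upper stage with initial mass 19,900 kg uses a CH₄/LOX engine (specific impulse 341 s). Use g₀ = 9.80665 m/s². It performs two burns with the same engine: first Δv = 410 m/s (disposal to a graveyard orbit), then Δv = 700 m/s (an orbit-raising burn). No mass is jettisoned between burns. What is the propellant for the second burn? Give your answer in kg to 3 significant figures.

propellant for the second burn ≈ 3320 kg

v_e = Isp · g₀ = 341 × 9.80665 = 3344.1 m/s.
After the first burn: m = 19900 × exp(−410/3344.1) = 19900 × 0.88461 = 17,603.7 kg.
After the second burn: m = 17,603.7 × exp(−700/3344.1) = 17,603.7 × 0.81113 = 14,278.9 kg.
Second-burn propellant = 17,603.7 − 14,278.9 = 3,324.8 kg.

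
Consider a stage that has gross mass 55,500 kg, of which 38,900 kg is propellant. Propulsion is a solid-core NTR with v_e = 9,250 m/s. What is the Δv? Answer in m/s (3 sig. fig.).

Δv ≈ 11200 m/s

m_f = m₀ − m_prop = 55,500 − 38,900 = 16,600 kg.
Δv = v_e · ln(m₀/m_f) = 9250.0 × ln(3.343) = 9250.0 × 1.2070 ≈ 11164.6 m/s.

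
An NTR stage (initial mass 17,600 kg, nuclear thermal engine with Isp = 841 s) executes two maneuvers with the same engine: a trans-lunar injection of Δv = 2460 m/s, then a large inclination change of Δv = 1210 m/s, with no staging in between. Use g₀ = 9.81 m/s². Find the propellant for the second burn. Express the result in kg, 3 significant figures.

v_e = Isp · g₀ = 841 × 9.81 = 8250.2 m/s.
After the first burn: m = 17600 × exp(−2460/8250.2) = 17600 × 0.74217 = 13,062.2 kg.
After the second burn: m = 13,062.2 × exp(−1210/8250.2) = 13,062.2 × 0.86359 = 11,280.4 kg.
Second-burn propellant = 13,062.2 − 11,280.4 = 1,781.8 kg.

propellant for the second burn ≈ 1780 kg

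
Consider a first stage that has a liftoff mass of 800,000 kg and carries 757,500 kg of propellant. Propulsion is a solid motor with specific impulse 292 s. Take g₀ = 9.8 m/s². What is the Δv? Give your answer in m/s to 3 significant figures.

Δv ≈ 8400 m/s

v_e = Isp · g₀ = 292 × 9.8 = 2861.6 m/s.
m_f = m₀ − m_prop = 800,000 − 757,500 = 42,500 kg.
Δv = v_e · ln(m₀/m_f) = 2861.6 × ln(18.82) = 2861.6 × 2.9351 ≈ 8399.1 m/s.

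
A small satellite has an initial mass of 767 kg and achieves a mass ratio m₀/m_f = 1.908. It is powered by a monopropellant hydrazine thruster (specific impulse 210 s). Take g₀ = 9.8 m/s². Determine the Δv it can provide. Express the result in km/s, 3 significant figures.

v_e = Isp · g₀ = 210 × 9.8 = 2058.0 m/s.
Δv = v_e · ln(1.908) = 2058.0 × 0.6461 ≈ 1329.6 m/s.

Δv ≈ 1.33 km/s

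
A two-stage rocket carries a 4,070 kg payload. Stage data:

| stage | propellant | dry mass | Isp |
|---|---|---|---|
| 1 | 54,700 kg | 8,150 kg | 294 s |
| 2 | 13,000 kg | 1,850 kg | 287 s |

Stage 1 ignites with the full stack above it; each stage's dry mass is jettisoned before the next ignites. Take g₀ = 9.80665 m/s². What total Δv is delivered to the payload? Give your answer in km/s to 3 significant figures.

Ignition mass of stage 1 = 54,700+8,150 + 13,000+1,850 + 4,070 = 81,770 kg.
Stage 1: m₀ = 81,770 kg, m_f = 81,770 − 54,700 = 27,070 kg; Δv = 294×9.80665×ln(3.021) = 2883.2×1.1055 ≈ 3187 m/s.
Stage 2: m₀ = 18,920 kg, m_f = 18,920 − 13,000 = 5,920 kg; Δv = 287×9.80665×ln(3.196) = 2814.5×1.1619 ≈ 3270 m/s.
Total Δv = 3187 + 3270 = 6457 m/s.

Δv ≈ 6.46 km/s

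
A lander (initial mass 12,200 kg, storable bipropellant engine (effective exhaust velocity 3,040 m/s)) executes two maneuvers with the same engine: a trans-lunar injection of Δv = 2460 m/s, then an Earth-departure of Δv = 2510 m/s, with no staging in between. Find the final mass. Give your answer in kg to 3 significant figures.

final mass ≈ 2380 kg

After the first burn: m = 12200 × exp(−2460/3040.0) = 12200 × 0.44521 = 5,431.56 kg.
After the second burn: m = 5,431.56 × exp(−2510/3040.0) = 5,431.56 × 0.43795 = 2,378.75 kg.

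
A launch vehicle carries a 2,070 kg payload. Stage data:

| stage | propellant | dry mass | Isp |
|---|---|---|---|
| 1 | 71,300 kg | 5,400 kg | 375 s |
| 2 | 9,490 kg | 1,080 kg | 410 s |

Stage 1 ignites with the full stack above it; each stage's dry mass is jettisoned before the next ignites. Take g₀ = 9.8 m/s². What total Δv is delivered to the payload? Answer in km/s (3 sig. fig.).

Δv ≈ 11.5 km/s

Ignition mass of stage 1 = 71,300+5,400 + 9,490+1,080 + 2,070 = 89,340 kg.
Stage 1: m₀ = 89,340 kg, m_f = 89,340 − 71,300 = 18,040 kg; Δv = 375×9.8×ln(4.952) = 3675.0×1.5999 ≈ 5879 m/s.
Stage 2: m₀ = 12,640 kg, m_f = 12,640 − 9,490 = 3,150 kg; Δv = 410×9.8×ln(4.013) = 4018.0×1.3895 ≈ 5583 m/s.
Total Δv = 5879 + 5583 = 11462 m/s.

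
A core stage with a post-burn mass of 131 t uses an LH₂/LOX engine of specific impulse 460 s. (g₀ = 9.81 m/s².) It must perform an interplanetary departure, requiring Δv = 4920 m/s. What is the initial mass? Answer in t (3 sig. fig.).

initial mass ≈ 390 t

v_e = Isp · g₀ = 460 × 9.81 = 4512.6 m/s.
m₀/m_f = exp(Δv / v_e) = exp(4920 / 4512.6) = exp(1.0903) = 2.9751.
m₀ = m_f × 2.9751 = 131 × 2.9751 = 389.738 t.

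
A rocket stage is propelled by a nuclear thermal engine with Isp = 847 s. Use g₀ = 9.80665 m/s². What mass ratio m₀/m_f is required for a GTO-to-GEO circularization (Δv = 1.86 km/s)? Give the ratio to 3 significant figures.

v_e = Isp · g₀ = 847 × 9.80665 = 8306.2 m/s.
From the ideal rocket equation, m₀/m_f = exp(Δv / v_e) = exp(1860 / 8306.2) = exp(0.2239) = 1.2510.

mass ratio ≈ 1.25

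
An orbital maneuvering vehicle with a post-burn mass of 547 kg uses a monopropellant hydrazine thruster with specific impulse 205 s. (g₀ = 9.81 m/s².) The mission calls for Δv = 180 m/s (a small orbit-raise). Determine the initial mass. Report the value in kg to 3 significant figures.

v_e = Isp · g₀ = 205 × 9.81 = 2011.1 m/s.
m₀/m_f = exp(Δv / v_e) = exp(180 / 2011.1) = exp(0.0895) = 1.0936.
m₀ = m_f × 1.0936 = 547 × 1.0936 = 598.199 kg.

initial mass ≈ 598 kg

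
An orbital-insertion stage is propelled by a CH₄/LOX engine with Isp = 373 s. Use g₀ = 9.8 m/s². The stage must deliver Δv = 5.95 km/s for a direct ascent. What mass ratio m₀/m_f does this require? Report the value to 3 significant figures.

mass ratio ≈ 5.09

v_e = Isp · g₀ = 373 × 9.8 = 3655.4 m/s.
From the ideal rocket equation, m₀/m_f = exp(Δv / v_e) = exp(5950 / 3655.4) = exp(1.6277) = 5.0923.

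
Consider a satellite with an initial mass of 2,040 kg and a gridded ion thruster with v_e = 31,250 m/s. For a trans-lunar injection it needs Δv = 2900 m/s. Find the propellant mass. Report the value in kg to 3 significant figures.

propellant mass ≈ 181 kg

m₀/m_f = exp(Δv / v_e) = exp(2900 / 31250.0) = exp(0.0928) = 1.0972.
m_f = 2,040 / 1.0972 = 1,859.28 kg, so propellant = m₀ − m_f = 2,040 − 1,859.28 = 180.72 kg.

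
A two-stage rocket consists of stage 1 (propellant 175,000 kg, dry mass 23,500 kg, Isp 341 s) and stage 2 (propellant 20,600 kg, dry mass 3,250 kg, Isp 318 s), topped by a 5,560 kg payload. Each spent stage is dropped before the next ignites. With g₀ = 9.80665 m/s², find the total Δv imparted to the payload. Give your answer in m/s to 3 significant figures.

Ignition mass of stage 1 = 175,000+23,500 + 20,600+3,250 + 5,560 = 227,910 kg.
Stage 1: m₀ = 227,910 kg, m_f = 227,910 − 175,000 = 52,910 kg; Δv = 341×9.80665×ln(4.308) = 3344.1×1.4604 ≈ 4884 m/s.
Stage 2: m₀ = 29,410 kg, m_f = 29,410 − 20,600 = 8,810 kg; Δv = 318×9.80665×ln(3.338) = 3118.5×1.2054 ≈ 3759 m/s.
Total Δv = 4884 + 3759 = 8643 m/s.

Δv ≈ 8640 m/s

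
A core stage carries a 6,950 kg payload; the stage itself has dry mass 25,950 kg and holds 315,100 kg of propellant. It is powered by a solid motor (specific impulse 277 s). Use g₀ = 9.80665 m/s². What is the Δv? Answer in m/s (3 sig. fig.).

v_e = Isp · g₀ = 277 × 9.80665 = 2716.4 m/s.
m₀ = payload + dry + propellant = 6,950 + 25,950 + 315,100 = 348,000 kg.
m_f = payload + dry = 6,950 + 25,950 = 32,900 kg.
Δv = v_e · ln(m₀/m_f) = 2716.4 × ln(10.58) = 2716.4 × 2.3587 ≈ 6407.4 m/s.

Δv ≈ 6410 m/s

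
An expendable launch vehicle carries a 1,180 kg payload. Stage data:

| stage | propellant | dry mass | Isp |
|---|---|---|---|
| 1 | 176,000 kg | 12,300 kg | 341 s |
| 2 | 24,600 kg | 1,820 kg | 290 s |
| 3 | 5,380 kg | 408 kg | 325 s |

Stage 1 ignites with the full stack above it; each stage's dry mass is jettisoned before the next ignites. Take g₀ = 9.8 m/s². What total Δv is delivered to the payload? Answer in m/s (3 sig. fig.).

Ignition mass of stage 1 = 176,000+12,300 + 24,600+1,820 + 5,380+408 + 1,180 = 221,688 kg.
Stage 1: m₀ = 221,688 kg, m_f = 221,688 − 176,000 = 45,688 kg; Δv = 341×9.8×ln(4.852) = 3341.8×1.5794 ≈ 5278 m/s.
Stage 2: m₀ = 33,388 kg, m_f = 33,388 − 24,600 = 8,788 kg; Δv = 290×9.8×ln(3.799) = 2842.0×1.3348 ≈ 3794 m/s.
Stage 3: m₀ = 6,968 kg, m_f = 6,968 − 5,380 = 1,588 kg; Δv = 325×9.8×ln(4.388) = 3185.0×1.4789 ≈ 4710 m/s.
Total Δv = 5278 + 3794 + 4710 = 13782 m/s.

Δv ≈ 13800 m/s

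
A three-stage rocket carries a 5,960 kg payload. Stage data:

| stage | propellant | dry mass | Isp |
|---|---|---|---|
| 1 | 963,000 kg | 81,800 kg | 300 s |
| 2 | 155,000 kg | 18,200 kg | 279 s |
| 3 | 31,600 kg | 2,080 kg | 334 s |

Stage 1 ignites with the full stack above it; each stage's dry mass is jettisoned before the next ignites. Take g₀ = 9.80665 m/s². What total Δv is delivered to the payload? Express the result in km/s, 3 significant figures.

Ignition mass of stage 1 = 963,000+81,800 + 155,000+18,200 + 31,600+2,080 + 5,960 = 1,257,640 kg.
Stage 1: m₀ = 1,257,640 kg, m_f = 1,257,640 − 963,000 = 294,640 kg; Δv = 300×9.80665×ln(4.268) = 2942.0×1.4512 ≈ 4270 m/s.
Stage 2: m₀ = 212,840 kg, m_f = 212,840 − 155,000 = 57,840 kg; Δv = 279×9.80665×ln(3.68) = 2736.1×1.3029 ≈ 3565 m/s.
Stage 3: m₀ = 39,640 kg, m_f = 39,640 − 31,600 = 8,040 kg; Δv = 334×9.80665×ln(4.93) = 3275.4×1.5954 ≈ 5226 m/s.
Total Δv = 4270 + 3565 + 5226 = 13061 m/s.

Δv ≈ 13.1 km/s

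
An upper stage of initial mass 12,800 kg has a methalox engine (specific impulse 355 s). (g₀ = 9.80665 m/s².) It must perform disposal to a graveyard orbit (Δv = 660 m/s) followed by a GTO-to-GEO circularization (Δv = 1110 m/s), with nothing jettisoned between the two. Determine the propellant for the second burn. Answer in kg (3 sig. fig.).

propellant for the second burn ≈ 2890 kg

v_e = Isp · g₀ = 355 × 9.80665 = 3481.4 m/s.
After the first burn: m = 12800 × exp(−660/3481.4) = 12800 × 0.82731 = 10,589.6 kg.
After the second burn: m = 10,589.6 × exp(−1110/3481.4) = 10,589.6 × 0.72699 = 7,698.53 kg.
Second-burn propellant = 10,589.6 − 7,698.53 = 2,891.07 kg.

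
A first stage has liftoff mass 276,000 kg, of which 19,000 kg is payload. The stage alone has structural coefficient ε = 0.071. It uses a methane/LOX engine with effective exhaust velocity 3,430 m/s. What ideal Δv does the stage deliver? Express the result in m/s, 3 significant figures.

Δv ≈ 6870 m/s

Stage wet mass = m₀ − payload = 276,000 − 19,000 = 257,000 kg.
Stage dry mass = ε × stage wet mass = 0.071 × 257,000 = 18,247 kg.
Burnout mass m_f = stage dry + payload = 18,247 + 19,000 = 37,247 kg.
Δv = v_e · ln(276,000/37,247) = 3430.0 × ln(7.41) = 3430.0 × 2.0028 ≈ 6870 m/s.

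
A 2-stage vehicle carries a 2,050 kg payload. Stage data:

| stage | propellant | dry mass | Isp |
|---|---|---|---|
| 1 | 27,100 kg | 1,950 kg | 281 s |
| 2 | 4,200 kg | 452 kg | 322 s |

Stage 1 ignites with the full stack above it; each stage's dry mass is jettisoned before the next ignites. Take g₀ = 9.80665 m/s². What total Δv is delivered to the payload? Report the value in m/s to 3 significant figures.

Δv ≈ 7020 m/s

Ignition mass of stage 1 = 27,100+1,950 + 4,200+452 + 2,050 = 35,752 kg.
Stage 1: m₀ = 35,752 kg, m_f = 35,752 − 27,100 = 8,652 kg; Δv = 281×9.80665×ln(4.132) = 2755.7×1.4188 ≈ 3910 m/s.
Stage 2: m₀ = 6,702 kg, m_f = 6,702 − 4,200 = 2,502 kg; Δv = 322×9.80665×ln(2.679) = 3157.7×0.9853 ≈ 3111 m/s.
Total Δv = 3910 + 3111 = 7021 m/s.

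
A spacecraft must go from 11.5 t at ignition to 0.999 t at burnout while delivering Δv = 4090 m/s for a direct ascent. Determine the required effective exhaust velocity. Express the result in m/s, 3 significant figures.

v_e ≈ 1670 m/s

ln(m₀/m_f) = ln(11500/999) = ln(11.51) = 2.4433.
From the ideal rocket equation, v_e = Δv / ln(m₀/m_f) = 4090 / 2.4433 = 1673.9 m/s.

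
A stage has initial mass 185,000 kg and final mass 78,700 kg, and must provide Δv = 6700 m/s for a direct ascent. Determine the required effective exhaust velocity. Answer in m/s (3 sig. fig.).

v_e ≈ 7840 m/s

ln(m₀/m_f) = ln(185000/78700) = ln(2.351) = 0.8547.
Using Δv = v_e ln(m₀/m_f): v_e = Δv / ln(m₀/m_f) = 6700 / 0.8547 = 7838.9 m/s.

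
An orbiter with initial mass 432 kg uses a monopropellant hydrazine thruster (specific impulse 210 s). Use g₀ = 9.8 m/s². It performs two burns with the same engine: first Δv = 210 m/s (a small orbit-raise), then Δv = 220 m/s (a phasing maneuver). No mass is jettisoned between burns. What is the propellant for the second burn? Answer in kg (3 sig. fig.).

v_e = Isp · g₀ = 210 × 9.8 = 2058.0 m/s.
After the first burn: m = 432 × exp(−210/2058.0) = 432 × 0.90299 = 390.092 kg.
After the second burn: m = 390.092 × exp(−220/2058.0) = 390.092 × 0.89862 = 350.544 kg.
Second-burn propellant = 390.092 − 350.544 = 39.548 kg.

propellant for the second burn ≈ 39.5 kg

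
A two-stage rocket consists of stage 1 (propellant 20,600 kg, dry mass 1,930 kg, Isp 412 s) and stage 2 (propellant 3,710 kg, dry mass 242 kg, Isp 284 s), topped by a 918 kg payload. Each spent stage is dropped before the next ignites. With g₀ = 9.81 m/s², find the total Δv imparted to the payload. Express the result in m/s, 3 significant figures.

Ignition mass of stage 1 = 20,600+1,930 + 3,710+242 + 918 = 27,400 kg.
Stage 1: m₀ = 27,400 kg, m_f = 27,400 − 20,600 = 6,800 kg; Δv = 412×9.81×ln(4.029) = 4041.7×1.3936 ≈ 5633 m/s.
Stage 2: m₀ = 4,870 kg, m_f = 4,870 − 3,710 = 1,160 kg; Δv = 284×9.81×ln(4.198) = 2786.0×1.4347 ≈ 3997 m/s.
Total Δv = 5633 + 3997 = 9630 m/s.

Δv ≈ 9630 m/s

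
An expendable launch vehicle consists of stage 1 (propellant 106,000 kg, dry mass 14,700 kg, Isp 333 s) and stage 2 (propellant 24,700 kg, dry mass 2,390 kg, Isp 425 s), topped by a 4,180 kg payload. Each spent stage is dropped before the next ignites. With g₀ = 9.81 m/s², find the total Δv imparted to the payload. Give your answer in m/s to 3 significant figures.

Ignition mass of stage 1 = 106,000+14,700 + 24,700+2,390 + 4,180 = 151,970 kg.
Stage 1: m₀ = 151,970 kg, m_f = 151,970 − 106,000 = 45,970 kg; Δv = 333×9.81×ln(3.306) = 3266.7×1.1957 ≈ 3906 m/s.
Stage 2: m₀ = 31,270 kg, m_f = 31,270 − 24,700 = 6,570 kg; Δv = 425×9.81×ln(4.76) = 4169.2×1.5601 ≈ 6505 m/s.
Total Δv = 3906 + 6505 = 10411 m/s.

Δv ≈ 10400 m/s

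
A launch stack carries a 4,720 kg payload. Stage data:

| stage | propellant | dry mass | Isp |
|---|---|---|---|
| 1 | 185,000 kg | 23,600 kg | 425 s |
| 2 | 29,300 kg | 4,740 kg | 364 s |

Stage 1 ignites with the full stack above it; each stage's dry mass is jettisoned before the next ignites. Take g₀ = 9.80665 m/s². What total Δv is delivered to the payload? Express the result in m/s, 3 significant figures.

Δv ≈ 10800 m/s

Ignition mass of stage 1 = 185,000+23,600 + 29,300+4,740 + 4,720 = 247,360 kg.
Stage 1: m₀ = 247,360 kg, m_f = 247,360 − 185,000 = 62,360 kg; Δv = 425×9.80665×ln(3.967) = 4167.8×1.3779 ≈ 5743 m/s.
Stage 2: m₀ = 38,760 kg, m_f = 38,760 − 29,300 = 9,460 kg; Δv = 364×9.80665×ln(4.097) = 3569.6×1.4103 ≈ 5034 m/s.
Total Δv = 5743 + 5034 = 10777 m/s.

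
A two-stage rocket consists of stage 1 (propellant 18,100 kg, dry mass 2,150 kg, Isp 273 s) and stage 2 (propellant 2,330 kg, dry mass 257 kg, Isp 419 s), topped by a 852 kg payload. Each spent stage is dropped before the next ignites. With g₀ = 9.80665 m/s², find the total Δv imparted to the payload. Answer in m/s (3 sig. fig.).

Δv ≈ 8520 m/s

Ignition mass of stage 1 = 18,100+2,150 + 2,330+257 + 852 = 23,689 kg.
Stage 1: m₀ = 23,689 kg, m_f = 23,689 − 18,100 = 5,589 kg; Δv = 273×9.80665×ln(4.239) = 2677.2×1.4442 ≈ 3866 m/s.
Stage 2: m₀ = 3,439 kg, m_f = 3,439 − 2,330 = 1,109 kg; Δv = 419×9.80665×ln(3.101) = 4109.0×1.1317 ≈ 4650 m/s.
Total Δv = 3866 + 4650 = 8516 m/s.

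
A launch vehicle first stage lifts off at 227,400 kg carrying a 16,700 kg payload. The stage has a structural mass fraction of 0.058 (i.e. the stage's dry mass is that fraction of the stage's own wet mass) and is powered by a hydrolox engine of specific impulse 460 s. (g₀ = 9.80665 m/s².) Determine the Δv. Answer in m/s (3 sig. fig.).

Stage wet mass = m₀ − payload = 227,400 − 16,700 = 210,700 kg.
Stage dry mass = ε × stage wet mass = 0.058 × 210,700 = 12,220.6 kg.
Burnout mass m_f = stage dry + payload = 12,220.6 + 16,700 = 28,920.6 kg.
v_e = Isp · g₀ = 460 × 9.80665 = 4511.1 m/s.
Δv = v_e · ln(227,400/28,920.6) = 4511.1 × ln(7.863) = 4511.1 × 2.0622 ≈ 9303 m/s.

Δv ≈ 9300 m/s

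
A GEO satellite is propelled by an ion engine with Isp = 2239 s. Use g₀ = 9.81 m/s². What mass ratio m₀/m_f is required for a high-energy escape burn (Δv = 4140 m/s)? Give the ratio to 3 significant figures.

v_e = Isp · g₀ = 2239 × 9.81 = 21964.6 m/s.
m₀/m_f = exp(Δv / v_e) = exp(4140 / 21964.6) = exp(0.1885) = 1.2074.

mass ratio ≈ 1.21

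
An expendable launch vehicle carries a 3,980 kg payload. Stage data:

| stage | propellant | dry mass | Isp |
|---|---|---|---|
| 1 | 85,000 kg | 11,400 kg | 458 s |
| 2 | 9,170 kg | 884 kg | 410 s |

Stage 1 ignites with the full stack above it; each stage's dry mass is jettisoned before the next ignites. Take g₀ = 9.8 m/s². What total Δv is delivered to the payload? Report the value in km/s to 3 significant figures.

Ignition mass of stage 1 = 85,000+11,400 + 9,170+884 + 3,980 = 110,434 kg.
Stage 1: m₀ = 110,434 kg, m_f = 110,434 − 85,000 = 25,434 kg; Δv = 458×9.8×ln(4.342) = 4488.4×1.4683 ≈ 6590 m/s.
Stage 2: m₀ = 14,034 kg, m_f = 14,034 − 9,170 = 4,864 kg; Δv = 410×9.8×ln(2.885) = 4018.0×1.0596 ≈ 4258 m/s.
Total Δv = 6590 + 4258 = 10848 m/s.

Δv ≈ 10.8 km/s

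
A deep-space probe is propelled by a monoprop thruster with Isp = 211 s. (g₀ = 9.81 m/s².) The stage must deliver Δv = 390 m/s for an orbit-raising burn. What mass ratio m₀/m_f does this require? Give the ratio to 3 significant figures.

mass ratio ≈ 1.21

v_e = Isp · g₀ = 211 × 9.81 = 2069.9 m/s.
By the Tsiolkovsky rocket equation, m₀/m_f = exp(Δv / v_e) = exp(390 / 2069.9) = exp(0.1884) = 1.2073.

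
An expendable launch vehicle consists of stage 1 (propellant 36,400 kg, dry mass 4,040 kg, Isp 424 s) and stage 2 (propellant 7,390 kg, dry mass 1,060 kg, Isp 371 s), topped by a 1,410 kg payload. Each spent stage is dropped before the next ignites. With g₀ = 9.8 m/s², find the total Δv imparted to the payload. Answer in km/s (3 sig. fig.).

Ignition mass of stage 1 = 36,400+4,040 + 7,390+1,060 + 1,410 = 50,300 kg.
Stage 1: m₀ = 50,300 kg, m_f = 50,300 − 36,400 = 13,900 kg; Δv = 424×9.8×ln(3.619) = 4155.2×1.2861 ≈ 5344 m/s.
Stage 2: m₀ = 9,860 kg, m_f = 9,860 − 7,390 = 2,470 kg; Δv = 371×9.8×ln(3.992) = 3635.8×1.3843 ≈ 5033 m/s.
Total Δv = 5344 + 5033 = 10377 m/s.

Δv ≈ 10.4 km/s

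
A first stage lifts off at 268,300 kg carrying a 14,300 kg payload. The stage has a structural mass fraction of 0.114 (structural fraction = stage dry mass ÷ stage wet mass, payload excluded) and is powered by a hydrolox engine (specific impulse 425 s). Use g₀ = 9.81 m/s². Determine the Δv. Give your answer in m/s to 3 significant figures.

Stage wet mass = m₀ − payload = 268,300 − 14,300 = 254,000 kg.
Stage dry mass = ε × stage wet mass = 0.114 × 254,000 = 28,956 kg.
Burnout mass m_f = stage dry + payload = 28,956 + 14,300 = 43,256 kg.
v_e = Isp · g₀ = 425 × 9.81 = 4169.2 m/s.
Δv = v_e · ln(268,300/43,256) = 4169.2 × ln(6.203) = 4169.2 × 1.8250 ≈ 7609 m/s.

Δv ≈ 7610 m/s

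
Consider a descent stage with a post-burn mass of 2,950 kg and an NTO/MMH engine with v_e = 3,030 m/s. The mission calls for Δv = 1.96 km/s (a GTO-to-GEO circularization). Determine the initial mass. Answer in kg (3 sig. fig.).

initial mass ≈ 5630 kg

m₀/m_f = exp(Δv / v_e) = exp(1960 / 3030.0) = exp(0.6469) = 1.9095.
m₀ = m_f × 1.9095 = 2,950 × 1.9095 = 5,633.03 kg.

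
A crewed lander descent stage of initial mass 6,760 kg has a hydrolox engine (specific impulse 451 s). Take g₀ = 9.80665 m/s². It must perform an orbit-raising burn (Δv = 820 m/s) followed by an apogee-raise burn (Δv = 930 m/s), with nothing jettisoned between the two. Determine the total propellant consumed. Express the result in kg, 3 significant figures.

total propellant consumed ≈ 2210 kg

v_e = Isp · g₀ = 451 × 9.80665 = 4422.8 m/s.
After the first burn: m = 6760 × exp(−820/4422.8) = 6760 × 0.83077 = 5,616.01 kg.
After the second burn: m = 5,616.01 × exp(−930/4422.8) = 5,616.01 × 0.81036 = 4,550.99 kg.
Total propellant = m₀ − m_final = 6760 − 4,550.99 = 2,209.01 kg.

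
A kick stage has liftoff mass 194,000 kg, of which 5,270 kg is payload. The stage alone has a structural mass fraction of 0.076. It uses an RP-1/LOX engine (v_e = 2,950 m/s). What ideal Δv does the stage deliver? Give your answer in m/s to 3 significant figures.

Stage wet mass = m₀ − payload = 194,000 − 5,270 = 188,730 kg.
Stage dry mass = ε × stage wet mass = 0.076 × 188,730 = 14,343.5 kg.
Burnout mass m_f = stage dry + payload = 14,343.5 + 5,270 = 19,613.5 kg.
Rocket equation: Δv = v_e · ln(194,000/19,613.5) = 2950.0 × ln(9.891) = 2950.0 × 2.2916 ≈ 6760 m/s.

Δv ≈ 6760 m/s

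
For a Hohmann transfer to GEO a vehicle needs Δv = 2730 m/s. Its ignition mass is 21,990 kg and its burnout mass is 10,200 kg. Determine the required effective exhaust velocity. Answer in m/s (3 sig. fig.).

v_e ≈ 3550 m/s

ln(m₀/m_f) = ln(21990/10200) = ln(2.156) = 0.7682.
v_e = Δv / ln(m₀/m_f) = 2730 / 0.7682 = 3553.8 m/s.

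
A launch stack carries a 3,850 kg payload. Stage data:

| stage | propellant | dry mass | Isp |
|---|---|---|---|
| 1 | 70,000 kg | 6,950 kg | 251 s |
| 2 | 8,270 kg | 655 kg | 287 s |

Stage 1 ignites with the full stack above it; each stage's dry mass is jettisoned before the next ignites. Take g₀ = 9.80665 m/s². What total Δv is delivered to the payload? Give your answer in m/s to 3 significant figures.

Δv ≈ 6660 m/s

Ignition mass of stage 1 = 70,000+6,950 + 8,270+655 + 3,850 = 89,725 kg.
Stage 1: m₀ = 89,725 kg, m_f = 89,725 − 70,000 = 19,725 kg; Δv = 251×9.80665×ln(4.549) = 2461.5×1.5149 ≈ 3729 m/s.
Stage 2: m₀ = 12,775 kg, m_f = 12,775 − 8,270 = 4,505 kg; Δv = 287×9.80665×ln(2.836) = 2814.5×1.0423 ≈ 2934 m/s.
Total Δv = 3729 + 2934 = 6663 m/s.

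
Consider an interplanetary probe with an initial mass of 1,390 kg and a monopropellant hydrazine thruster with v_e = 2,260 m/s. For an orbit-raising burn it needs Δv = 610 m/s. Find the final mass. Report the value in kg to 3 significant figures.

final mass ≈ 1060 kg

Rocket equation: m₀/m_f = exp(Δv / v_e) = exp(610 / 2260.0) = exp(0.2699) = 1.3098.
m_f = m₀ / 1.3098 = 1,390 / 1.3098 = 1,061.23 kg.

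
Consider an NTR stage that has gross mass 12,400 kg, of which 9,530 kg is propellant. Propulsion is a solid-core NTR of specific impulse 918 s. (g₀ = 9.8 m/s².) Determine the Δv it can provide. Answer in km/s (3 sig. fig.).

v_e = Isp · g₀ = 918 × 9.8 = 8996.4 m/s.
m_f = m₀ − m_prop = 12,400 − 9,530 = 2,870 kg.
Δv = v_e · ln(m₀/m_f) = 8996.4 × ln(4.321) = 8996.4 × 1.4634 ≈ 13165.2 m/s.

Δv ≈ 13.2 km/s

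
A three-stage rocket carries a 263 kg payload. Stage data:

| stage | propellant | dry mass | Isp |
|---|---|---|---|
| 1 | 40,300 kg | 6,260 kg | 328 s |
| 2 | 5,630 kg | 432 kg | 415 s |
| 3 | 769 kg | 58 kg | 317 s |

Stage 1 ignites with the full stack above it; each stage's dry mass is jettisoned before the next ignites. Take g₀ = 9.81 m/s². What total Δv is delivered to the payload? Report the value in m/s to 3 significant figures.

Δv ≈ 14600 m/s

Ignition mass of stage 1 = 40,300+6,260 + 5,630+432 + 769+58 + 263 = 53,712 kg.
Stage 1: m₀ = 53,712 kg, m_f = 53,712 − 40,300 = 13,412 kg; Δv = 328×9.81×ln(4.005) = 3217.7×1.3875 ≈ 4464 m/s.
Stage 2: m₀ = 7,152 kg, m_f = 7,152 − 5,630 = 1,522 kg; Δv = 415×9.81×ln(4.699) = 4071.2×1.5474 ≈ 6300 m/s.
Stage 3: m₀ = 1,090 kg, m_f = 1,090 − 769 = 321 kg; Δv = 317×9.81×ln(3.396) = 3109.8×1.2225 ≈ 3802 m/s.
Total Δv = 4464 + 6300 + 3802 = 14566 m/s.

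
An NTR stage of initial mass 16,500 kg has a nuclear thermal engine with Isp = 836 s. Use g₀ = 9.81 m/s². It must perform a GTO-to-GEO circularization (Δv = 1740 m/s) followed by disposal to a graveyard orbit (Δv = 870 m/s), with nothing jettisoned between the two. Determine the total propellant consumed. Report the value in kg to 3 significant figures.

total propellant consumed ≈ 4500 kg

v_e = Isp · g₀ = 836 × 9.81 = 8201.2 m/s.
After the first burn: m = 16500 × exp(−1740/8201.2) = 16500 × 0.80883 = 13,345.7 kg.
After the second burn: m = 13,345.7 × exp(−870/8201.2) = 13,345.7 × 0.89935 = 12,002.5 kg.
Total propellant = m₀ − m_final = 16500 − 12,002.5 = 4,497.5 kg.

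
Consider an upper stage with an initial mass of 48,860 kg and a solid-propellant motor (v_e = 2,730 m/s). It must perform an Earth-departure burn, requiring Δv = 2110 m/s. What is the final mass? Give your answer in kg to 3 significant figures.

final mass ≈ 22600 kg

m₀/m_f = exp(Δv / v_e) = exp(2110 / 2730.0) = exp(0.7729) = 2.1660.
m_f = m₀ / 2.1660 = 48,860 / 2.1660 = 22,557.7 kg.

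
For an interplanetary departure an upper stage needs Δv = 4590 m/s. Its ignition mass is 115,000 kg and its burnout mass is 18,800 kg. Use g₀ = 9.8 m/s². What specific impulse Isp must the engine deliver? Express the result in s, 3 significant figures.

Isp ≈ 259 s

ln(m₀/m_f) = ln(115000/18800) = ln(6.117) = 1.8111.
From the ideal rocket equation, v_e = Δv / ln(m₀/m_f) = 4590 / 1.8111 = 2534.4 m/s.
Isp = v_e / g₀ = 2534.4 / 9.8 = 258.6 s.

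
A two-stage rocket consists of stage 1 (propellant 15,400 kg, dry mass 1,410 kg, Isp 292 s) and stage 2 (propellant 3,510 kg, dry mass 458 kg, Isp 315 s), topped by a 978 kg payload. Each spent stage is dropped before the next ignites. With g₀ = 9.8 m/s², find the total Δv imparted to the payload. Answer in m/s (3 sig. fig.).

Δv ≈ 7340 m/s

Ignition mass of stage 1 = 15,400+1,410 + 3,510+458 + 978 = 21,756 kg.
Stage 1: m₀ = 21,756 kg, m_f = 21,756 − 15,400 = 6,356 kg; Δv = 292×9.8×ln(3.423) = 2861.6×1.2305 ≈ 3521 m/s.
Stage 2: m₀ = 4,946 kg, m_f = 4,946 − 3,510 = 1,436 kg; Δv = 315×9.8×ln(3.444) = 3087.0×1.2367 ≈ 3818 m/s.
Total Δv = 3521 + 3818 = 7339 m/s.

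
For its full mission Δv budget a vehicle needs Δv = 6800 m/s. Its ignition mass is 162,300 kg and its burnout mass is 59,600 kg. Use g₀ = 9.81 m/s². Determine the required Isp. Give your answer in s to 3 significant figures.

Isp ≈ 692 s

ln(m₀/m_f) = ln(162300/59600) = ln(2.723) = 1.0018.
Using Δv = v_e ln(m₀/m_f): v_e = Δv / ln(m₀/m_f) = 6800 / 1.0018 = 6787.8 m/s.
Isp = v_e / g₀ = 6787.8 / 9.81 = 691.9 s.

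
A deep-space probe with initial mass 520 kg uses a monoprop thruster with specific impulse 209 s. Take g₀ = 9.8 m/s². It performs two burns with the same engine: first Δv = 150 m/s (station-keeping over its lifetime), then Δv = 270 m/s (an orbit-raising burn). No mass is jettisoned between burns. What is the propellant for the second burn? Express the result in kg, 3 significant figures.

propellant for the second burn ≈ 59.7 kg

v_e = Isp · g₀ = 209 × 9.8 = 2048.2 m/s.
After the first burn: m = 520 × exp(−150/2048.2) = 520 × 0.92938 = 483.278 kg.
After the second burn: m = 483.278 × exp(−270/2048.2) = 483.278 × 0.87650 = 423.593 kg.
Second-burn propellant = 483.278 − 423.593 = 59.685 kg.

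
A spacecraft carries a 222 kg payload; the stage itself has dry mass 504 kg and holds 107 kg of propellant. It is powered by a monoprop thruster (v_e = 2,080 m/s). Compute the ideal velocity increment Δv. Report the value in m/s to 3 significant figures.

Δv ≈ 286 m/s

m₀ = payload + dry + propellant = 222 + 504 + 107 = 833 kg.
m_f = payload + dry = 222 + 504 = 726 kg.
Rocket equation: Δv = v_e · ln(m₀/m_f) = 2080.0 × ln(1.147) = 2080.0 × 0.1375 ≈ 286.0 m/s.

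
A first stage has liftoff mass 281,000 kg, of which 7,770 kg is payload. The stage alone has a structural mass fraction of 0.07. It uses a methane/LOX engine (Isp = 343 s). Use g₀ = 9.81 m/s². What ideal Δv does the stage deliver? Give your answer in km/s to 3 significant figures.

Δv ≈ 7.90 km/s

Stage wet mass = m₀ − payload = 281,000 − 7,770 = 273,230 kg.
Stage dry mass = ε × stage wet mass = 0.07 × 273,230 = 19,126.1 kg.
Burnout mass m_f = stage dry + payload = 19,126.1 + 7,770 = 26,896.1 kg.
v_e = Isp · g₀ = 343 × 9.81 = 3364.8 m/s.
Δv = v_e · ln(281,000/26,896.1) = 3364.8 × ln(10.45) = 3364.8 × 2.3464 ≈ 7895 m/s.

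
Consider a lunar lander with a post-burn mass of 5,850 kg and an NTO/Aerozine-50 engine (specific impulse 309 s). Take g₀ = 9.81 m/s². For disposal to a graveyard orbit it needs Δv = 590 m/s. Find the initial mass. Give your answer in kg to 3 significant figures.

initial mass ≈ 7110 kg

v_e = Isp · g₀ = 309 × 9.81 = 3031.3 m/s.
m₀/m_f = exp(Δv / v_e) = exp(590 / 3031.3) = exp(0.1946) = 1.2149.
m₀ = m_f × 1.2149 = 5,850 × 1.2149 = 7,107.17 kg.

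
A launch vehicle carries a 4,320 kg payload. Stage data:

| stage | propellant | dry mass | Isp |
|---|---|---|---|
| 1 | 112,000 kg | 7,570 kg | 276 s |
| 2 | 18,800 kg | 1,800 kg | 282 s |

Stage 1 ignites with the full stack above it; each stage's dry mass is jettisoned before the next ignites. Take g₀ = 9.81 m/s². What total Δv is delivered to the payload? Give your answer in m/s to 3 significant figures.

Ignition mass of stage 1 = 112,000+7,570 + 18,800+1,800 + 4,320 = 144,490 kg.
Stage 1: m₀ = 144,490 kg, m_f = 144,490 − 112,000 = 32,490 kg; Δv = 276×9.81×ln(4.447) = 2707.6×1.4923 ≈ 4040 m/s.
Stage 2: m₀ = 24,920 kg, m_f = 24,920 − 18,800 = 6,120 kg; Δv = 282×9.81×ln(4.072) = 2766.4×1.4041 ≈ 3884 m/s.
Total Δv = 4040 + 3884 = 7924 m/s.

Δv ≈ 7920 m/s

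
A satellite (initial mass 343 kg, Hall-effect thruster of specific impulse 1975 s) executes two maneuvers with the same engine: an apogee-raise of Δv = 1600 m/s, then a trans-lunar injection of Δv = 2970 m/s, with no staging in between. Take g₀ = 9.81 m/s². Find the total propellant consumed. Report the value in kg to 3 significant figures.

v_e = Isp · g₀ = 1975 × 9.81 = 19374.8 m/s.
After the first burn: m = 343 × exp(−1600/19374.8) = 343 × 0.92074 = 315.814 kg.
After the second burn: m = 315.814 × exp(−2970/19374.8) = 315.814 × 0.85788 = 270.931 kg.
Total propellant = m₀ − m_final = 343 − 270.931 = 72.069 kg.

total propellant consumed ≈ 72.1 kg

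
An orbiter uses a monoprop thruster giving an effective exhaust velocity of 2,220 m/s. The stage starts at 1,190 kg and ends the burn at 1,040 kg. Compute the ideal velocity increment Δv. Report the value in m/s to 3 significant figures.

By the Tsiolkovsky rocket equation, Δv = v_e · ln(m₀/m_f) = 2220.0 × ln(1.144) = 2220.0 × 0.1347 ≈ 299.1 m/s.

Δv ≈ 299 m/s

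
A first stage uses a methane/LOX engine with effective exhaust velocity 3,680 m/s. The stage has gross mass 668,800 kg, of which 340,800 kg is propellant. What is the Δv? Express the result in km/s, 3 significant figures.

m_f = m₀ − m_prop = 668,800 − 340,800 = 328,000 kg.
From the ideal rocket equation, Δv = v_e · ln(m₀/m_f) = 3680.0 × ln(2.039) = 3680.0 × 0.7125 ≈ 2621.9 m/s.

Δv ≈ 2.62 km/s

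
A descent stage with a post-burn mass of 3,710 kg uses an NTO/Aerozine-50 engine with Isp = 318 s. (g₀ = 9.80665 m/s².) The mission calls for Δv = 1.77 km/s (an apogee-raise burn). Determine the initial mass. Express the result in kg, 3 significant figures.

v_e = Isp · g₀ = 318 × 9.80665 = 3118.5 m/s.
From the ideal rocket equation, m₀/m_f = exp(Δv / v_e) = exp(1770 / 3118.5) = exp(0.5676) = 1.7640.
m₀ = m_f × 1.7640 = 3,710 × 1.7640 = 6,544.44 kg.

initial mass ≈ 6540 kg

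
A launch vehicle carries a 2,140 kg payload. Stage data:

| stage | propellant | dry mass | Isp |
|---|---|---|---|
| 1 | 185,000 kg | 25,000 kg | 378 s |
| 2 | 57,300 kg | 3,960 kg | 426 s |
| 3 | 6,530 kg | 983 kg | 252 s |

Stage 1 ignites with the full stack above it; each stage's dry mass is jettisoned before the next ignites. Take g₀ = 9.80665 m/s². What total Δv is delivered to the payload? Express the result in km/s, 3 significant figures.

Δv ≈ 13.7 km/s

Ignition mass of stage 1 = 185,000+25,000 + 57,300+3,960 + 6,530+983 + 2,140 = 280,913 kg.
Stage 1: m₀ = 280,913 kg, m_f = 280,913 − 185,000 = 95,913 kg; Δv = 378×9.80665×ln(2.929) = 3706.9×1.0746 ≈ 3983 m/s.
Stage 2: m₀ = 70,913 kg, m_f = 70,913 − 57,300 = 13,613 kg; Δv = 426×9.80665×ln(5.209) = 4177.6×1.6504 ≈ 6895 m/s.
Stage 3: m₀ = 9,653 kg, m_f = 9,653 − 6,530 = 3,123 kg; Δv = 252×9.80665×ln(3.091) = 2471.3×1.1285 ≈ 2789 m/s.
Total Δv = 3983 + 6895 + 2789 = 13667 m/s.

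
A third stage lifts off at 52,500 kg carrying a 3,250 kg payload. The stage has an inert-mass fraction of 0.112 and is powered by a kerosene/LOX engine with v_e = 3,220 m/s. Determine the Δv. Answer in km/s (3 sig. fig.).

Δv ≈ 5.76 km/s

Stage wet mass = m₀ − payload = 52,500 − 3,250 = 49,250 kg.
Stage dry mass = ε × stage wet mass = 0.112 × 49,250 = 5,516 kg.
Burnout mass m_f = stage dry + payload = 5,516 + 3,250 = 8,766 kg.
Using Δv = v_e ln(m₀/m_f): Δv = v_e · ln(52,500/8,766) = 3220.0 × ln(5.989) = 3220.0 × 1.7899 ≈ 5764 m/s.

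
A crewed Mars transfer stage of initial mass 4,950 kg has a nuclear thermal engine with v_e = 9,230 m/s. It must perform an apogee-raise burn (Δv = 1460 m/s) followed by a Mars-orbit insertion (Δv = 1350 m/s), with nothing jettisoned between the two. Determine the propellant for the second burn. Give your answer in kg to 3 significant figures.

propellant for the second burn ≈ 575 kg

After the first burn: m = 4950 × exp(−1460/9230.0) = 4950 × 0.85370 = 4,225.82 kg.
After the second burn: m = 4,225.82 × exp(−1350/9230.0) = 4,225.82 × 0.86393 = 3,650.81 kg.
Second-burn propellant = 4,225.82 − 3,650.81 = 575.01 kg.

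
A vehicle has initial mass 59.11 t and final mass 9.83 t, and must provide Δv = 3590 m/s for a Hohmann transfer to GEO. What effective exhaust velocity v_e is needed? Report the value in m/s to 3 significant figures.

ln(m₀/m_f) = ln(59110/9830) = ln(6.013) = 1.7940.
Rocket equation: v_e = Δv / ln(m₀/m_f) = 3590 / 1.7940 = 2001.2 m/s.

v_e ≈ 2000 m/s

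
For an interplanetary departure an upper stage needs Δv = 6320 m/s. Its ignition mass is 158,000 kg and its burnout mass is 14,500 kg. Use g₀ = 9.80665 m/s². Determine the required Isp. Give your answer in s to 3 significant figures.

Isp ≈ 270 s

ln(m₀/m_f) = ln(158000/14500) = ln(10.9) = 2.3884.
From the ideal rocket equation, v_e = Δv / ln(m₀/m_f) = 6320 / 2.3884 = 2646.1 m/s.
Isp = v_e / g₀ = 2646.1 / 9.80665 = 269.8 s.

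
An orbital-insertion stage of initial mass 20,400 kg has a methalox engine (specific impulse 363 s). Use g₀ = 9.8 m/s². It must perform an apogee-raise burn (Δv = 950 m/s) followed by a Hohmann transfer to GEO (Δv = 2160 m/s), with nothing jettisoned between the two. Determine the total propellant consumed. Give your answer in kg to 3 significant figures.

v_e = Isp · g₀ = 363 × 9.8 = 3557.4 m/s.
After the first burn: m = 20400 × exp(−950/3557.4) = 20400 × 0.76564 = 15,619.1 kg.
After the second burn: m = 15,619.1 × exp(−2160/3557.4) = 15,619.1 × 0.54488 = 8,510.54 kg.
Total propellant = m₀ − m_final = 20400 − 8,510.54 = 11,889.46 kg.

total propellant consumed ≈ 11900 kg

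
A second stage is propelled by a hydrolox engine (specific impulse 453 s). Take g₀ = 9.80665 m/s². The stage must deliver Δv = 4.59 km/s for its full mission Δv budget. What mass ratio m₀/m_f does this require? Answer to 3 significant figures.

v_e = Isp · g₀ = 453 × 9.80665 = 4442.4 m/s.
By the Tsiolkovsky rocket equation, m₀/m_f = exp(Δv / v_e) = exp(4590 / 4442.4) = exp(1.0332) = 2.8101.

mass ratio ≈ 2.81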